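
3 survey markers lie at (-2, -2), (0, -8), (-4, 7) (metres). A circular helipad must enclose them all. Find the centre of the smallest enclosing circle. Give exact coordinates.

Call the three points A, B, C in the order given.
Side lengths²: AB² = 40, AC² = 85, BC² = 241.
Since BC² = 241 ≥ 85 + 40 = 125, the angle opposite BC is not acute, so the smallest enclosing circle has BC as diameter.
Centre = midpoint of BC = (-2, -0.5), r² = 241/4 = 60.25.
Centre = (-2, -0.5).

(-2, -0.5)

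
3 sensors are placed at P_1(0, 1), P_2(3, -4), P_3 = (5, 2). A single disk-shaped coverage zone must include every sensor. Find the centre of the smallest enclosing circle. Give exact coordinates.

Side lengths²: P_1P_2² = 34, P_1P_3² = 26, P_2P_3² = 40.
Since P_2P_3² = 40 < 34 + 26 = 60, the triangle is acute, so the smallest enclosing circle is the circumcircle.
Circumcentre = (41/14, -9/14), r² = 1105/98.
Centre = (41/14, -9/14).

(41/14, -9/14)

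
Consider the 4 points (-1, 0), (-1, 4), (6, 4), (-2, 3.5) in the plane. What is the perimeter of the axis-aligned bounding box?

24

Width = max x − min x = 6 − (-2) = 8.
Height = max y − min y = 4 − 0 = 4.
Perimeter = 2(8 + 4) = 24.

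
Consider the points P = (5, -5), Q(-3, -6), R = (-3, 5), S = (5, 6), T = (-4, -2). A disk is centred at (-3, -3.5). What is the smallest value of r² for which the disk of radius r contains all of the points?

The required radius is the distance from (-3, -3.5) to the farthest point.
Squared distances: 66.25, 6.25, 72.25, 154.25, 3.25.
Maximum is 154.25, attained at S.

154.25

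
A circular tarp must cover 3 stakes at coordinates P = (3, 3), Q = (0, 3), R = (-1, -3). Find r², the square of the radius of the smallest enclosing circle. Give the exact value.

13

Side lengths²: PQ² = 9, PR² = 52, QR² = 37.
Since PR² = 52 ≥ 37 + 9 = 46, the angle opposite PR is not acute, so the smallest enclosing circle has PR as diameter.
Centre = midpoint of PR = (1, 0), r² = 52/4 = 13.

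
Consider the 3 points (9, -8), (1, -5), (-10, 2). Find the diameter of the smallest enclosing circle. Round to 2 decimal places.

Call the three points A, B, C in the order given.
Side lengths²: AB² = 73, AC² = 461, BC² = 170.
Since AC² = 461 ≥ 170 + 73 = 243, the angle opposite AC is not acute, so the smallest enclosing circle has AC as diameter.
Centre = midpoint of AC = (-0.5, -3), r² = 461/4 = 115.25.
Diameter = 2r = 2√(115.25) ≈ 21.47.

21.47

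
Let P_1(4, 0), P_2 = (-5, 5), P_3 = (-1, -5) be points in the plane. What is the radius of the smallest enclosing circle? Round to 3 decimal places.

Side lengths²: P_1P_2² = 106, P_1P_3² = 50, P_2P_3² = 116.
Since P_2P_3² = 116 < 106 + 50 = 156, the triangle is acute, so the smallest enclosing circle is the circumcircle.
Circumcentre = (-11/7, 4/7), r² = 1537/49.
r = √(1537/49) ≈ 5.601.

5.601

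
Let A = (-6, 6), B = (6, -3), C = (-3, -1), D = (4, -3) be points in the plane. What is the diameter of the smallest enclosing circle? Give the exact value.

The farthest pair is A–B with squared distance 225. The circle on this segment as diameter has centre (0, 1.5) and r² = 225/4 = 56.25.
Check C: distance² to centre = 15.25 ≤ 56.25, so it lies inside.
All remaining points lie in this disk, and no smaller disk contains both endpoints, so this is the minimum enclosing circle.
Diameter = 2r = 2√(56.25) = 15.

15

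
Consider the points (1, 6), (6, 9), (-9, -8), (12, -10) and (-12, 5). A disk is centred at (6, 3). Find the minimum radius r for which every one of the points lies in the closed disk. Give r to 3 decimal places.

The required radius is the distance from (6, 3) to the farthest point.
Squared distances: 34, 36, 346, 205, 328.
Maximum is 346, attained at (-9, -8).
r = √346 ≈ 18.601.

18.601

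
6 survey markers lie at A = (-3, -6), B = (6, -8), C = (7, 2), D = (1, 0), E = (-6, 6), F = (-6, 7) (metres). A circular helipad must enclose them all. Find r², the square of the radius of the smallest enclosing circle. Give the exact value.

A smallest enclosing disk is always determined by at most three of the input points on its boundary.
The farthest pair is B–F with squared distance 369. The circle on this segment as diameter has centre (0, -0.5) and r² = 369/4 = 92.25.
Check A: distance² to centre = 39.25 ≤ 92.25, so it lies inside.
All remaining points lie in this disk, and no smaller disk contains both endpoints, so this is the minimum enclosing circle.

92.25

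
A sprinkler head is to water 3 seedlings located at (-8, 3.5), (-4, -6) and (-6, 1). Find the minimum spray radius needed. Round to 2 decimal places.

5.15

Call the three points A, B, C in the order given.
Side lengths²: AB² = 106.25, AC² = 10.25, BC² = 53.
Since AB² = 106.25 ≥ 53 + 10.25 = 63.25, the angle opposite AB is not acute, so the smallest enclosing circle has AB as diameter.
Centre = midpoint of AB = (-6, -1.25), r² = 106.25/4 = 26.5625.
r = √(26.5625) ≈ 5.15.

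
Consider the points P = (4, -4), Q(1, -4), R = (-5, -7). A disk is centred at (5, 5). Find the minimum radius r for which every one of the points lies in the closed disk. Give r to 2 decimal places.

The required radius is the distance from (5, 5) to the farthest point.
Squared distances: 82, 97, 244.
Maximum is 244, attained at R.
r = √244 ≈ 15.62.

15.62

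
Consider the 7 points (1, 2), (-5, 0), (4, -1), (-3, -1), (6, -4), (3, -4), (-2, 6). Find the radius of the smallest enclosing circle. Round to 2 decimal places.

A smallest enclosing disk is always determined by at most three of the input points on its boundary.
The minimum enclosing circle is determined by three boundary points: (-5, 0), (6, -4), (-2, 6).
Their circumcentre is (37/26, 7/13) with r² = 28085/676.
The farthest remaining point (3, -4) is at distance² 15605/676 ≤ 28085/676.
r = √(28085/676) ≈ 6.45.

6.45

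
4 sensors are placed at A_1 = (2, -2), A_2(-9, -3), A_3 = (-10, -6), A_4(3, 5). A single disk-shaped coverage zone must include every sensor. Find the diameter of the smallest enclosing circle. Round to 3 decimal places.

A smallest enclosing disk is always determined by at most three of the input points on its boundary.
The farthest pair is A_3–A_4 with squared distance 290. The circle on this segment as diameter has centre (-3.5, -0.5) and r² = 290/4 = 72.5.
Check A_1: distance² to centre = 32.5 ≤ 72.5, so it lies inside.
All remaining points lie in this disk, and no smaller disk contains both endpoints, so this is the minimum enclosing circle.
Diameter = 2r = 2√(72.5) ≈ 17.029.

17.029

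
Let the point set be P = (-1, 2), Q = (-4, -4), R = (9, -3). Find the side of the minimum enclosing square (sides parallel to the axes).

The bounding box has width 13 and height 6.
An axis-aligned square enclosing the set must have side ≥ max(width, height).
So the minimum side is max(13, 6) = 13.

13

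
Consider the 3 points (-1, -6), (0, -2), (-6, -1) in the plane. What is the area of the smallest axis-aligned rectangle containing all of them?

30

x ranges over [-6, 0], width 6.
y ranges over [-6, -1], height 5.
Area = 6 × 5 = 30.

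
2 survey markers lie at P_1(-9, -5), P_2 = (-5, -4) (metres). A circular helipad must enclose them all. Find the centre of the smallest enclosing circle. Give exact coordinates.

(-7, -4.5)

The smallest circle enclosing two points has them as diameter endpoints.
Centre = midpoint = (-7, -4.5); r² = |P_1P_2|²/4 = 17/4 = 4.25.
Centre = (-7, -4.5).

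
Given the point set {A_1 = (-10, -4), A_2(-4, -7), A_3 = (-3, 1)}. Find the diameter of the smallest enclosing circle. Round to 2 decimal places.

9.12

Side lengths²: A_1A_2² = 45, A_1A_3² = 74, A_2A_3² = 65.
Since A_1A_3² = 74 < 65 + 45 = 110, the triangle is acute, so the smallest enclosing circle is the circumcircle.
Circumcentre = (-191/34, -93/34), r² = 12025/578.
Diameter = 2r = 2√(12025/578) ≈ 9.12.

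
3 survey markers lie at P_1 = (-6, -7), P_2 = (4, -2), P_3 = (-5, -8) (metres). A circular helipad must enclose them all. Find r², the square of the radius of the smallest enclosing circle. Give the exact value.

Side lengths²: P_1P_2² = 125, P_1P_3² = 2, P_2P_3² = 117.
Since P_1P_2² = 125 ≥ 117 + 2 = 119, the angle opposite P_1P_2 is not acute, so the smallest enclosing circle has P_1P_2 as diameter.
Centre = midpoint of P_1P_2 = (-1, -4.5), r² = 125/4 = 31.25.

31.25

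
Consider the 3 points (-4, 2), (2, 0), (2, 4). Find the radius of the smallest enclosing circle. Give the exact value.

10/3

Call the three points A, B, C in the order given.
Side lengths²: AB² = 40, AC² = 40, BC² = 16.
Since AC² = 40 < 40 + 16 = 56, the triangle is acute, so the smallest enclosing circle is the circumcircle.
Circumcentre = (-2/3, 2), r² = 100/9.
r = √(100/9) = 10/3.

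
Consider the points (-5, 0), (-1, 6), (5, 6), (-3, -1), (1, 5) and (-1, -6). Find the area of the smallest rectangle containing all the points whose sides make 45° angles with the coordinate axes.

In coordinates u = x + y, v = x − y the rectangle is axis-aligned; the map (x,y)→(u,v) scales areas by 2.
u-values: -5, 5, 11, -4, 6, -7; range = 11 − (-7) = 18.
v-values: -5, -7, -1, -2, -4, 5; range = 5 − (-7) = 12.
Area = (18 × 12) / 2 = 108.

108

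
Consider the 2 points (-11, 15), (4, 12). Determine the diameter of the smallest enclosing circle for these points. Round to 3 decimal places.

The smallest circle enclosing two points has them as diameter endpoints.
Centre = midpoint = (-3.5, 13.5); r² = |(-11, 15)−(4, 12)|²/4 = 234/4 = 58.5.
Diameter = 2r = 2√(58.5) ≈ 15.297.

15.297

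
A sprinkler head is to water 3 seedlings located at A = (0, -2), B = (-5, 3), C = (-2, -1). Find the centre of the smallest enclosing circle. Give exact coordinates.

(-2.5, 0.5)

Side lengths²: AB² = 50, AC² = 5, BC² = 25.
Since AB² = 50 ≥ 25 + 5 = 30, the angle opposite AB is not acute, so the smallest enclosing circle has AB as diameter.
Centre = midpoint of AB = (-2.5, 0.5), r² = 50/4 = 12.5.
Centre = (-2.5, 0.5).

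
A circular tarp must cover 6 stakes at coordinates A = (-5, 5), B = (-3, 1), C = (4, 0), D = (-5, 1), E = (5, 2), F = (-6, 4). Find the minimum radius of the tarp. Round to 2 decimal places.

5.59

The farthest pair is E–F with squared distance 125. The circle on this segment as diameter has centre (-0.5, 3) and r² = 125/4 = 31.25.
Check A: distance² to centre = 24.25 ≤ 31.25, so it lies inside.
All remaining points lie in this disk, and no smaller disk contains both endpoints, so this is the minimum enclosing circle.
r = √(31.25) ≈ 5.59.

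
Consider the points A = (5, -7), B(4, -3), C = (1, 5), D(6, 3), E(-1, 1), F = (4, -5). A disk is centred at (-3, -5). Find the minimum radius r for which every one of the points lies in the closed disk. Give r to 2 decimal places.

12.04

The required radius is the distance from (-3, -5) to the farthest point.
Squared distances: 68, 53, 116, 145, 40, 49.
Maximum is 145, attained at D.
r = √145 ≈ 12.04.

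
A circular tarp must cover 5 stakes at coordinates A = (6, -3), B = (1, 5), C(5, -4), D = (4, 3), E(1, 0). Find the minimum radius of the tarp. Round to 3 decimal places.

4.924

By Welzl's lemma the MEC is supported by two points (diametrically opposite) or three points (on a circumcircle).
The farthest pair is B–C with squared distance 97. The circle on this segment as diameter has centre (3, 0.5) and r² = 97/4 = 24.25.
Check A: distance² to centre = 21.25 ≤ 24.25, so it lies inside.
All remaining points lie in this disk, and no smaller disk contains both endpoints, so this is the minimum enclosing circle.
r = √(24.25) ≈ 4.924.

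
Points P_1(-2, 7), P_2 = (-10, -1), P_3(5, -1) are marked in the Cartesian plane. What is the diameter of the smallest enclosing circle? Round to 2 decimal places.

15.03

Side lengths²: P_1P_2² = 128, P_1P_3² = 113, P_2P_3² = 225.
Since P_2P_3² = 225 < 128 + 113 = 241, the triangle is acute, so the smallest enclosing circle is the circumcircle.
Circumcentre = (-2.5, -0.5), r² = 56.5.
Diameter = 2r = 2√(56.5) ≈ 15.03.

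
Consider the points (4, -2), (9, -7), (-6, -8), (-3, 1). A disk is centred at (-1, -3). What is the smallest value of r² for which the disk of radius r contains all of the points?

The required radius is the distance from (-1, -3) to the farthest point.
Squared distances: 26, 116, 50, 20.
Maximum is 116, attained at (9, -7).

116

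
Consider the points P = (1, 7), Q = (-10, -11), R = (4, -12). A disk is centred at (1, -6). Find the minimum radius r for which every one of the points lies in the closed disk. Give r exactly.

The required radius is the distance from (1, -6) to the farthest point.
Squared distances: 169, 146, 45.
Maximum is 169, attained at P.
r = √169 = 13.

13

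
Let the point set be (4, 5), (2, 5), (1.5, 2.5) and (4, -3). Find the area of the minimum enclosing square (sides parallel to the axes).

64

The bounding box has width 2.5 and height 8.
An axis-aligned square enclosing the set must have side ≥ max(width, height).
So the minimum side is max(2.5, 8) = 8.
Area = 8² = 64.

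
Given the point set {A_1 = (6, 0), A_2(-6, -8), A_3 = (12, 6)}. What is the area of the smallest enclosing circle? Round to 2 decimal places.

Side lengths²: A_1A_2² = 208, A_1A_3² = 72, A_2A_3² = 520.
Since A_2A_3² = 520 ≥ 208 + 72 = 280, the angle opposite A_2A_3 is not acute, so the smallest enclosing circle has A_2A_3 as diameter.
Centre = midpoint of A_2A_3 = (3, -1), r² = 520/4 = 130.
Area = π·r² = π·130 ≈ 408.41.

408.41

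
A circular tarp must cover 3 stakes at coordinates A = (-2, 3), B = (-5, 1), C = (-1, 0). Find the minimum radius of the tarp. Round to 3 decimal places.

Side lengths²: AB² = 13, AC² = 10, BC² = 17.
Since BC² = 17 < 13 + 10 = 23, the triangle is acute, so the smallest enclosing circle is the circumcircle.
Circumcentre = (-63/22, 23/22), r² = 1105/242.
r = √(1105/242) ≈ 2.137.

2.137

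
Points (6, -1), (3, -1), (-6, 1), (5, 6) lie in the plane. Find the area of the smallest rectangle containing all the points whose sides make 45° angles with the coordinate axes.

112

In coordinates u = x + y, v = x − y the rectangle is axis-aligned; the map (x,y)→(u,v) scales areas by 2.
u-values: 5, 2, -5, 11; range = 11 − (-5) = 16.
v-values: 7, 4, -7, -1; range = 7 − (-7) = 14.
Area = (16 × 14) / 2 = 112.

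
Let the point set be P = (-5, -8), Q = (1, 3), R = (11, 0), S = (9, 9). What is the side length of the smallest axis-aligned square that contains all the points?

17

The bounding box has width 16 and height 17.
An axis-aligned square enclosing the set must have side ≥ max(width, height).
So the minimum side is max(16, 17) = 17.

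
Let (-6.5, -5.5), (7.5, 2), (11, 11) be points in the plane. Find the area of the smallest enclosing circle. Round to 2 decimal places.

454.35

Call the three points A, B, C in the order given.
Side lengths²: AB² = 252.25, AC² = 578.5, BC² = 93.25.
Since AC² = 578.5 ≥ 252.25 + 93.25 = 345.5, the angle opposite AC is not acute, so the smallest enclosing circle has AC as diameter.
Centre = midpoint of AC = (2.25, 2.75), r² = 578.5/4 = 144.625.
Area = π·r² = π·144.625 ≈ 454.35.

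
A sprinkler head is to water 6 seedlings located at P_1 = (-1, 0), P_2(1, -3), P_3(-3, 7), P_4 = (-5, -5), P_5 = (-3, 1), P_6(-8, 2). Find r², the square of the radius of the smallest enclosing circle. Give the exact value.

A smallest enclosing disk is always determined by at most three of the input points on its boundary.
The minimum enclosing circle is determined by three boundary points: P_2, P_3, P_4.
Their circumcentre is (-62/17, 16/17) with r² = 10730/289.
The farthest remaining point P_6 is at distance² 5800/289 ≤ 10730/289.

10730/289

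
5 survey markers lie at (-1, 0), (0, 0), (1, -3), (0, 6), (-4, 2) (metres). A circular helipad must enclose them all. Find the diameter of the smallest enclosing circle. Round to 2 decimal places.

The minimum enclosing circle of a finite set is fixed by two of the points (as a diameter) or three (as a circumcircle).
The farthest pair is (1, -3)–(0, 6) with squared distance 82. The circle on this segment as diameter has centre (0.5, 1.5) and r² = 82/4 = 20.5.
Check (-1, 0): distance² to centre = 4.5 ≤ 20.5, so it lies inside.
All remaining points lie in this disk, and no smaller disk contains both endpoints, so this is the minimum enclosing circle.
Diameter = 2r = 2√(20.5) ≈ 9.06.

9.06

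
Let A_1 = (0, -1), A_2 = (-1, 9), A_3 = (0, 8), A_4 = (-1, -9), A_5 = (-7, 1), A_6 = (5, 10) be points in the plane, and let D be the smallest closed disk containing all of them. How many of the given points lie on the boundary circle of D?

The farthest pair is A_4–A_6 with squared distance 397. The circle on this segment as diameter has centre (2, 0.5) and r² = 397/4 = 99.25.
Check A_1: distance² to centre = 6.25 ≤ 99.25, so it lies inside.
All remaining points lie in this disk, and no smaller disk contains both endpoints, so this is the minimum enclosing circle.
The points at distance exactly r from the centre are A_4, A_6 — 2 points.

2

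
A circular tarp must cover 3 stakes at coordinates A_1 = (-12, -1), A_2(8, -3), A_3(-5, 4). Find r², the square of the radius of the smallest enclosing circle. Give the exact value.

Side lengths²: A_1A_2² = 404, A_1A_3² = 74, A_2A_3² = 218.
Since A_1A_2² = 404 ≥ 218 + 74 = 292, the angle opposite A_1A_2 is not acute, so the smallest enclosing circle has A_1A_2 as diameter.
Centre = midpoint of A_1A_2 = (-2, -2), r² = 404/4 = 101.

101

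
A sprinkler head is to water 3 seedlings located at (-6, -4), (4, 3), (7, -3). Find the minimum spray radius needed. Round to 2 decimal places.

Call the three points A, B, C in the order given.
Side lengths²: AB² = 149, AC² = 170, BC² = 45.
Since AC² = 170 < 149 + 45 = 194, the triangle is acute, so the smallest enclosing circle is the circumcircle.
Circumcentre = (23/54, -137/54), r² = 63325/1458.
r = √(63325/1458) ≈ 6.59.

6.59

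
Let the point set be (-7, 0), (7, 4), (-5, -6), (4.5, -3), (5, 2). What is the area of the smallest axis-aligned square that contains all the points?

196

The bounding box has width 14 and height 10.
An axis-aligned square enclosing the set must have side ≥ max(width, height).
So the minimum side is max(14, 10) = 14.
Area = 14² = 196.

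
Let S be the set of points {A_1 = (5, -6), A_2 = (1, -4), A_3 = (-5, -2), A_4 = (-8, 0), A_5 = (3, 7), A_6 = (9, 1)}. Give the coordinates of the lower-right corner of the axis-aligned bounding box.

(9, -6)

x-range [-8, 9], y-range [-6, 7].
The lower-right corner is (9, -6).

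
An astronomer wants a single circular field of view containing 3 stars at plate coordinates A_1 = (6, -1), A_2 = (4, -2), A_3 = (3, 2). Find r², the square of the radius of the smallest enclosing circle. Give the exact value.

85/18

Side lengths²: A_1A_2² = 5, A_1A_3² = 18, A_2A_3² = 17.
Since A_1A_3² = 18 < 17 + 5 = 22, the triangle is acute, so the smallest enclosing circle is the circumcircle.
Circumcentre = (25/6, 1/6), r² = 85/18.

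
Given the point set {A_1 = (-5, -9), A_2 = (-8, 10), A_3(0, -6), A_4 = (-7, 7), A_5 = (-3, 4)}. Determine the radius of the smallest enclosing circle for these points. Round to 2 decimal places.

The farthest pair is A_1–A_2 with squared distance 370. The circle on this segment as diameter has centre (-6.5, 0.5) and r² = 370/4 = 92.5.
Check A_3: distance² to centre = 84.5 ≤ 92.5, so it lies inside.
All remaining points lie in this disk, and no smaller disk contains both endpoints, so this is the minimum enclosing circle.
r = √(92.5) ≈ 9.62.

9.62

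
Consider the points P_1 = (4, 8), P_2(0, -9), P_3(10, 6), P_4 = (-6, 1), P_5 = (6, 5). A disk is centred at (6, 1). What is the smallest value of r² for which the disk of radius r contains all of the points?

The required radius is the distance from (6, 1) to the farthest point.
Squared distances: 53, 136, 41, 144, 16.
Maximum is 144, attained at P_4.

144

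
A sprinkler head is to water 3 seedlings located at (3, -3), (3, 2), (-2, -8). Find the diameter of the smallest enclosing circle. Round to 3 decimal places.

Call the three points A, B, C in the order given.
Side lengths²: AB² = 25, AC² = 50, BC² = 125.
Since BC² = 125 ≥ 50 + 25 = 75, the angle opposite BC is not acute, so the smallest enclosing circle has BC as diameter.
Centre = midpoint of BC = (0.5, -3), r² = 125/4 = 31.25.
Diameter = 2r = 2√(31.25) ≈ 11.180.

11.180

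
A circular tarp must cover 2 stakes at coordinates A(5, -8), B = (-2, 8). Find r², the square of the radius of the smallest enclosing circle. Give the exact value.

76.25

The smallest circle enclosing two points has them as diameter endpoints.
Centre = midpoint = (1.5, 0); r² = |AB|²/4 = 305/4 = 76.25.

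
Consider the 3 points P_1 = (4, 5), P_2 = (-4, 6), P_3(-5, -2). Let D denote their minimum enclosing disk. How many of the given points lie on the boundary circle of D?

3

Side lengths²: P_1P_2² = 65, P_1P_3² = 130, P_2P_3² = 65.
Since P_1P_3² = 130 ≥ 65 + 65 = 130, the angle opposite P_1P_3 is not acute, so the smallest enclosing circle has P_1P_3 as diameter.
Centre = midpoint of P_1P_3 = (-0.5, 1.5), r² = 130/4 = 32.5.
The points at distance exactly r from the centre are P_1, P_2, P_3 — 3 points.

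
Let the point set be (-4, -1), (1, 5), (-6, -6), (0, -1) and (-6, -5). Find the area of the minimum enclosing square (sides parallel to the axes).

121

The bounding box has width 7 and height 11.
An axis-aligned square enclosing the set must have side ≥ max(width, height).
So the minimum side is max(7, 11) = 11.
Area = 11² = 121.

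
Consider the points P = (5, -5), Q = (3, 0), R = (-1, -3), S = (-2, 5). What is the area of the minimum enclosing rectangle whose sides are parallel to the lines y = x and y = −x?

59.5

In coordinates u = x + y, v = x − y the rectangle is axis-aligned; the map (x,y)→(u,v) scales areas by 2.
u-values: 0, 3, -4, 3; range = 3 − (-4) = 7.
v-values: 10, 3, 2, -7; range = 10 − (-7) = 17.
Area = (7 × 17) / 2 = 59.5.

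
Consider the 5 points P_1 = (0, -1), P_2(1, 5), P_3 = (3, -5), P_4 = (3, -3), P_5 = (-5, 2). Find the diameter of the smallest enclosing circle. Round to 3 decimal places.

A smallest enclosing disk is always determined by at most three of the input points on its boundary.
The minimum enclosing circle is determined by three boundary points: P_2, P_3, P_5.
Their circumcentre is (-1/22, -9/22) with r² = 7345/242.
The farthest remaining point P_4 is at distance² 3869/242 ≤ 7345/242.
Diameter = 2r = 2√(7345/242) ≈ 11.018.

11.018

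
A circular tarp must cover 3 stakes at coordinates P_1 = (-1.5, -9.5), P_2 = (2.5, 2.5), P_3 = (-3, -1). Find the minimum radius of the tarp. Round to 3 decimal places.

Side lengths²: P_1P_2² = 160, P_1P_3² = 74.5, P_2P_3² = 42.5.
Since P_1P_2² = 160 ≥ 74.5 + 42.5 = 117, the angle opposite P_1P_2 is not acute, so the smallest enclosing circle has P_1P_2 as diameter.
Centre = midpoint of P_1P_2 = (0.5, -3.5), r² = 160/4 = 40.
r = √40 ≈ 6.325.

6.325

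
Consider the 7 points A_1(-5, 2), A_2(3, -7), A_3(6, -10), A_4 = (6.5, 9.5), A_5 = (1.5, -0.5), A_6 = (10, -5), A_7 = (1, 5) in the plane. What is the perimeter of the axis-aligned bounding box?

69

Width = max x − min x = 10 − (-5) = 15.
Height = max y − min y = 9.5 − (-10) = 19.5.
Perimeter = 2(15 + 19.5) = 69.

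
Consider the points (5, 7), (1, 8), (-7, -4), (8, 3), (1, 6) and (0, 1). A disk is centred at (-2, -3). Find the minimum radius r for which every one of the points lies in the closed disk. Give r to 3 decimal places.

The required radius is the distance from (-2, -3) to the farthest point.
Squared distances: 149, 130, 26, 136, 90, 20.
Maximum is 149, attained at (5, 7).
r = √149 ≈ 12.207.

12.207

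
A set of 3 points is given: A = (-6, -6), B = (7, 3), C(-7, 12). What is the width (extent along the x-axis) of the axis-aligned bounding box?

max x = 7, min x = -7, so width = 14.

14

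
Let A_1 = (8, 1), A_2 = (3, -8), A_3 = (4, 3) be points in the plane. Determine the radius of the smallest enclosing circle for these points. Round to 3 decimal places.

5.528

Side lengths²: A_1A_2² = 106, A_1A_3² = 20, A_2A_3² = 122.
Since A_2A_3² = 122 < 106 + 20 = 126, the triangle is acute, so the smallest enclosing circle is the circumcircle.
Circumcentre = (86/23, -58/23), r² = 16165/529.
r = √(16165/529) ≈ 5.528.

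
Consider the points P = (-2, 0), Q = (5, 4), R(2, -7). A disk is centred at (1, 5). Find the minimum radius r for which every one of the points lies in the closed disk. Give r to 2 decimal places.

The required radius is the distance from (1, 5) to the farthest point.
Squared distances: 34, 17, 145.
Maximum is 145, attained at R.
r = √145 ≈ 12.04.

12.04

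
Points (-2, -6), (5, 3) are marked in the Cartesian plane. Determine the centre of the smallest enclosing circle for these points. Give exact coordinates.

(1.5, -1.5)

The smallest circle enclosing two points has them as diameter endpoints.
Centre = midpoint = (1.5, -1.5); r² = |(-2, -6)−(5, 3)|²/4 = 130/4 = 32.5.
Centre = (1.5, -1.5).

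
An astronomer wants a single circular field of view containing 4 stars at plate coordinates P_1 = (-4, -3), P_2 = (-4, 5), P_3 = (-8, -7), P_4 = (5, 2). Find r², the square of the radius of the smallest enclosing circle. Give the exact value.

A smallest enclosing disk is always determined by at most three of the input points on its boundary.
The farthest pair is P_3–P_4 with squared distance 250. The circle on this segment as diameter has centre (-1.5, -2.5) and r² = 250/4 = 62.5.
Check P_1: distance² to centre = 6.5 ≤ 62.5, so it lies inside.
All remaining points lie in this disk, and no smaller disk contains both endpoints, so this is the minimum enclosing circle.

62.5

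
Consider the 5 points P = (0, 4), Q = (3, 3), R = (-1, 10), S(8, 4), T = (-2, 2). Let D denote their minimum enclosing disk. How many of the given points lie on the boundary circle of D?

3

The minimum enclosing circle of a finite set is fixed by two of the points (as a diameter) or three (as a circumcircle).
The minimum enclosing circle is determined by three boundary points: R, S, T.
Their circumcentre is (2.5, 5.5) with r² = 32.5.
The farthest remaining point P is at distance² 8.5 ≤ 32.5.
The points at distance exactly r from the centre are R, S, T — 3 points.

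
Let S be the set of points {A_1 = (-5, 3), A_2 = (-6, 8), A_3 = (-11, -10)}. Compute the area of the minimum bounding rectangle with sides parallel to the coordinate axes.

108

x ranges over [-11, -5], width 6.
y ranges over [-10, 8], height 18.
Area = 6 × 18 = 108.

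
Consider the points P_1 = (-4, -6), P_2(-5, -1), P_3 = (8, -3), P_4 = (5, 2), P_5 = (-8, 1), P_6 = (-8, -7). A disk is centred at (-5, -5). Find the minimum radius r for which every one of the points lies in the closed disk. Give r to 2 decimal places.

13.15

The required radius is the distance from (-5, -5) to the farthest point.
Squared distances: 2, 16, 173, 149, 45, 13.
Maximum is 173, attained at P_3.
r = √173 ≈ 13.15.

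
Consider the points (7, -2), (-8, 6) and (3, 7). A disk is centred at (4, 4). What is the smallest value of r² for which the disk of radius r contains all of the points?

148

The required radius is the distance from (4, 4) to the farthest point.
Squared distances: 45, 148, 10.
Maximum is 148, attained at (-8, 6).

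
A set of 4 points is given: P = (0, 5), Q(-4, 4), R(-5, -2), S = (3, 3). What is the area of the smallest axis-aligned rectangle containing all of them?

56

x ranges over [-5, 3], width 8.
y ranges over [-2, 5], height 7.
Area = 8 × 7 = 56.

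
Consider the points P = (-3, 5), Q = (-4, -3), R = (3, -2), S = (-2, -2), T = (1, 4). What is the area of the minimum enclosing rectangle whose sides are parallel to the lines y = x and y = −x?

78

In coordinates u = x + y, v = x − y the rectangle is axis-aligned; the map (x,y)→(u,v) scales areas by 2.
u-values: 2, -7, 1, -4, 5; range = 5 − (-7) = 12.
v-values: -8, -1, 5, 0, -3; range = 5 − (-8) = 13.
Area = (12 × 13) / 2 = 78.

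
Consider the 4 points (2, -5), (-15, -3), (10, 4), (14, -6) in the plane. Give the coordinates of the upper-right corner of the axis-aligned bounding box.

(14, 4)

x-range [-15, 14], y-range [-6, 4].
The upper-right corner is (14, 4).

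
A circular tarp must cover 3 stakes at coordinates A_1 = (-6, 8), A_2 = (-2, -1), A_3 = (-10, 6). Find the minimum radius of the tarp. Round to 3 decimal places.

5.321

Side lengths²: A_1A_2² = 97, A_1A_3² = 20, A_2A_3² = 113.
Since A_2A_3² = 113 < 97 + 20 = 117, the triangle is acute, so the smallest enclosing circle is the circumcircle.
Circumcentre = (-257/44, 59/22), r² = 54805/1936.
r = √(54805/1936) ≈ 5.321.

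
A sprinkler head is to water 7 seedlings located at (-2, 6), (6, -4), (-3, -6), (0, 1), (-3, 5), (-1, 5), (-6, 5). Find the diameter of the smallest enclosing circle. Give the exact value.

15

By Welzl's lemma the MEC is supported by two points (diametrically opposite) or three points (on a circumcircle).
The farthest pair is (6, -4)–(-6, 5) with squared distance 225. The circle on this segment as diameter has centre (0, 0.5) and r² = 225/4 = 56.25.
Check (-2, 6): distance² to centre = 34.25 ≤ 56.25, so it lies inside.
All remaining points lie in this disk, and no smaller disk contains both endpoints, so this is the minimum enclosing circle.
Diameter = 2r = 2√(56.25) = 15.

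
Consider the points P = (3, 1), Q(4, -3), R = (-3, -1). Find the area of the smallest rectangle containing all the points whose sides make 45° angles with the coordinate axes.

In coordinates u = x + y, v = x − y the rectangle is axis-aligned; the map (x,y)→(u,v) scales areas by 2.
u-values: 4, 1, -4; range = 4 − (-4) = 8.
v-values: 2, 7, -2; range = 7 − (-2) = 9.
Area = (8 × 9) / 2 = 36.

36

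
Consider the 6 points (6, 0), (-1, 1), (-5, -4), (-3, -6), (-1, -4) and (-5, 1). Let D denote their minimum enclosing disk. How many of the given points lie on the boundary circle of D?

By Welzl's lemma the MEC is supported by two points (diametrically opposite) or three points (on a circumcircle).
The minimum enclosing circle is determined by three boundary points: (6, 0), (-5, -4), (-5, 1).
Their circumcentre is (7/22, -1.5) with r² = 8357/242.
The farthest remaining point (-3, -6) is at distance² 7565/242 ≤ 8357/242.
The points at distance exactly r from the centre are (6, 0), (-5, -4), (-5, 1) — 3 points.

3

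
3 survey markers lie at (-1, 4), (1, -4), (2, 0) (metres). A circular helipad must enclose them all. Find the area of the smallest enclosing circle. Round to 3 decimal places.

Call the three points A, B, C in the order given.
Side lengths²: AB² = 68, AC² = 25, BC² = 17.
Since AB² = 68 ≥ 25 + 17 = 42, the angle opposite AB is not acute, so the smallest enclosing circle has AB as diameter.
Centre = midpoint of AB = (0, 0), r² = 68/4 = 17.
Area = π·r² = π·17 ≈ 53.407.

53.407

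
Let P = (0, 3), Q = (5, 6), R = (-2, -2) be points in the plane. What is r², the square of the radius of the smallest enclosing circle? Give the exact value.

28.25

Side lengths²: PQ² = 34, PR² = 29, QR² = 113.
Since QR² = 113 ≥ 34 + 29 = 63, the angle opposite QR is not acute, so the smallest enclosing circle has QR as diameter.
Centre = midpoint of QR = (1.5, 2), r² = 113/4 = 28.25.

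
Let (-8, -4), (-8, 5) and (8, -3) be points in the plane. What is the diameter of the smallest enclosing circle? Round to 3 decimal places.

Call the three points A, B, C in the order given.
Side lengths²: AB² = 81, AC² = 257, BC² = 320.
Since BC² = 320 < 257 + 81 = 338, the triangle is acute, so the smallest enclosing circle is the circumcircle.
Circumcentre = (-0.25, 0.5), r² = 80.3125.
Diameter = 2r = 2√(80.3125) ≈ 17.923.

17.923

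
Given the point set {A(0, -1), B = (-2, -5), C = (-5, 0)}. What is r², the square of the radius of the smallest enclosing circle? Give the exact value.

Side lengths²: AB² = 20, AC² = 26, BC² = 34.
Since BC² = 34 < 26 + 20 = 46, the triangle is acute, so the smallest enclosing circle is the circumcircle.
Circumcentre = (-31/11, -23/11), r² = 1105/121.

1105/121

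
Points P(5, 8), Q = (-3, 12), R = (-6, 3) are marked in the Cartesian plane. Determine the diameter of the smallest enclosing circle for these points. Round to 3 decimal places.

12.206

Side lengths²: PQ² = 80, PR² = 146, QR² = 90.
Since PR² = 146 < 90 + 80 = 170, the triangle is acute, so the smallest enclosing circle is the circumcircle.
Circumcentre = (-6/7, 44/7), r² = 1825/49.
Diameter = 2r = 2√(1825/49) ≈ 12.206.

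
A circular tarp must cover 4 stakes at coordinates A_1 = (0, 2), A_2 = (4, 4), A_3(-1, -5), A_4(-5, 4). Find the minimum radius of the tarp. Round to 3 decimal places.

A smallest enclosing disk is always determined by at most three of the input points on its boundary.
The minimum enclosing circle is determined by three boundary points: A_2, A_3, A_4.
Their circumcentre is (-0.5, 11/18) with r² = 5141/162.
The farthest remaining point A_1 is at distance² 353/162 ≤ 5141/162.
r = √(5141/162) ≈ 5.633.

5.633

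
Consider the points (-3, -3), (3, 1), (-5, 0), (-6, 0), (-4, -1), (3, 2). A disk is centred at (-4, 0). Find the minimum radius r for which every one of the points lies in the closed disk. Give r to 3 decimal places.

The required radius is the distance from (-4, 0) to the farthest point.
Squared distances: 10, 50, 1, 4, 1, 53.
Maximum is 53, attained at (3, 2).
r = √53 ≈ 7.280.

7.280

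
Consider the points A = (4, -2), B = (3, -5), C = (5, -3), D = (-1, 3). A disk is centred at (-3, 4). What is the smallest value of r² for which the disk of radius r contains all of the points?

The required radius is the distance from (-3, 4) to the farthest point.
Squared distances: 85, 117, 113, 5.
Maximum is 117, attained at B.

117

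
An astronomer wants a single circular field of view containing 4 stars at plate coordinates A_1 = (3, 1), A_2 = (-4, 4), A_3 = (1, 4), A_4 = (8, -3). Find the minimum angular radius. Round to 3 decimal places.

6.946

A smallest enclosing disk is always determined by at most three of the input points on its boundary.
The farthest pair is A_2–A_4 with squared distance 193. The circle on this segment as diameter has centre (2, 0.5) and r² = 193/4 = 48.25.
Check A_1: distance² to centre = 1.25 ≤ 48.25, so it lies inside.
All remaining points lie in this disk, and no smaller disk contains both endpoints, so this is the minimum enclosing circle.
r = √(48.25) ≈ 6.946.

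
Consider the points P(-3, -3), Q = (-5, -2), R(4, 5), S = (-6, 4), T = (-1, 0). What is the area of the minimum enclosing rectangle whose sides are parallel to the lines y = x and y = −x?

80

In coordinates u = x + y, v = x − y the rectangle is axis-aligned; the map (x,y)→(u,v) scales areas by 2.
u-values: -6, -7, 9, -2, -1; range = 9 − (-7) = 16.
v-values: 0, -3, -1, -10, -1; range = 0 − (-10) = 10.
Area = (16 × 10) / 2 = 80.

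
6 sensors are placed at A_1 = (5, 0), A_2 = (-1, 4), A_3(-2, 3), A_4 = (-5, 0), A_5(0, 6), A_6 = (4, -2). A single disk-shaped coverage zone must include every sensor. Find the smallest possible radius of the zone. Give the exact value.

By Welzl's lemma the MEC is supported by two points (diametrically opposite) or three points (on a circumcircle).
The minimum enclosing circle is determined by three boundary points: A_1, A_4, A_5.
Their circumcentre is (0, 11/12) with r² = 3721/144.
The farthest remaining point A_6 is at distance² 3529/144 ≤ 3721/144.
r = √(3721/144) = 61/12.

61/12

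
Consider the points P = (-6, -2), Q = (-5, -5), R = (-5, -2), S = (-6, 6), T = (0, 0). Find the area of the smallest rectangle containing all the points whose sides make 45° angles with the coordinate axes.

In coordinates u = x + y, v = x − y the rectangle is axis-aligned; the map (x,y)→(u,v) scales areas by 2.
u-values: -8, -10, -7, 0, 0; range = 0 − (-10) = 10.
v-values: -4, 0, -3, -12, 0; range = 0 − (-12) = 12.
Area = (10 × 12) / 2 = 60.

60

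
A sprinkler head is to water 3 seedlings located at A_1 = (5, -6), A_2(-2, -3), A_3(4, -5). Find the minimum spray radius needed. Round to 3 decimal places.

3.808

Side lengths²: A_1A_2² = 58, A_1A_3² = 2, A_2A_3² = 40.
Since A_1A_2² = 58 ≥ 40 + 2 = 42, the angle opposite A_1A_2 is not acute, so the smallest enclosing circle has A_1A_2 as diameter.
Centre = midpoint of A_1A_2 = (1.5, -4.5), r² = 58/4 = 14.5.
r = √(14.5) ≈ 3.808.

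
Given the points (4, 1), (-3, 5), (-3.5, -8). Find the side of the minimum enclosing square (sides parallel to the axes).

13

The bounding box has width 7.5 and height 13.
An axis-aligned square enclosing the set must have side ≥ max(width, height).
So the minimum side is max(7.5, 13) = 13.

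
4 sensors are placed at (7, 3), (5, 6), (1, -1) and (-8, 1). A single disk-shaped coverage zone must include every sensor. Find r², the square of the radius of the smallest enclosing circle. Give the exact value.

The farthest pair is (7, 3)–(-8, 1) with squared distance 229. The circle on this segment as diameter has centre (-0.5, 2) and r² = 229/4 = 57.25.
Check (5, 6): distance² to centre = 46.25 ≤ 57.25, so it lies inside.
All remaining points lie in this disk, and no smaller disk contains both endpoints, so this is the minimum enclosing circle.

57.25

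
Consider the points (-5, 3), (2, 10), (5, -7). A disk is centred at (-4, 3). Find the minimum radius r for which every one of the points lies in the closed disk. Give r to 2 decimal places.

The required radius is the distance from (-4, 3) to the farthest point.
Squared distances: 1, 85, 181.
Maximum is 181, attained at (5, -7).
r = √181 ≈ 13.45.

13.45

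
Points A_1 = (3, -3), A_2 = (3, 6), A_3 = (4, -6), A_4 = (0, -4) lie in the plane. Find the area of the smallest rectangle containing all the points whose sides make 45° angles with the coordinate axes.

84.5

In coordinates u = x + y, v = x − y the rectangle is axis-aligned; the map (x,y)→(u,v) scales areas by 2.
u-values: 0, 9, -2, -4; range = 9 − (-4) = 13.
v-values: 6, -3, 10, 4; range = 10 − (-3) = 13.
Area = (13 × 13) / 2 = 84.5.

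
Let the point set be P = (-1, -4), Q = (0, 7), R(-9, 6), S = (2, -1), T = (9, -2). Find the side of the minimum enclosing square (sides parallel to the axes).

The bounding box has width 18 and height 11.
An axis-aligned square enclosing the set must have side ≥ max(width, height).
So the minimum side is max(18, 11) = 18.

18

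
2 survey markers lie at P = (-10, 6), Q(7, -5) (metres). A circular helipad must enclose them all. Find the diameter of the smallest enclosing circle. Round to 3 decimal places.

The smallest circle enclosing two points has them as diameter endpoints.
Centre = midpoint = (-1.5, 0.5); r² = |PQ|²/4 = 410/4 = 102.5.
Diameter = 2r = 2√(102.5) ≈ 20.248.

20.248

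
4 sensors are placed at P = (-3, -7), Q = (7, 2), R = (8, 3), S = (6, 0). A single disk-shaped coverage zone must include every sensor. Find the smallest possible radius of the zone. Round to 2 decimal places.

7.43

By Welzl's lemma the MEC is supported by two points (diametrically opposite) or three points (on a circumcircle).
The farthest pair is P–R with squared distance 221. The circle on this segment as diameter has centre (2.5, -2) and r² = 221/4 = 55.25.
Check Q: distance² to centre = 36.25 ≤ 55.25, so it lies inside.
All remaining points lie in this disk, and no smaller disk contains both endpoints, so this is the minimum enclosing circle.
r = √(55.25) ≈ 7.43.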